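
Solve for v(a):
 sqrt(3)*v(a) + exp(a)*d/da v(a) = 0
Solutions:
 v(a) = C1*exp(sqrt(3)*exp(-a))


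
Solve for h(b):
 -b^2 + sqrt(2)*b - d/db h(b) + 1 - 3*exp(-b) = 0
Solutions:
 h(b) = C1 - b^3/3 + sqrt(2)*b^2/2 + b + 3*exp(-b)


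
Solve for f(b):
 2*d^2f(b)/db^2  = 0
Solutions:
 f(b) = C1 + C2*b


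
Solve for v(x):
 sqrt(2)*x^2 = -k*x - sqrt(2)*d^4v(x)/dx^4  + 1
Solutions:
 v(x) = C1 + C2*x + C3*x^2 + C4*x^3 - sqrt(2)*k*x^5/240 - x^6/360 + sqrt(2)*x^4/48


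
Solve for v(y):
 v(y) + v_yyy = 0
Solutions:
 v(y) = C3*exp(-y) + (C1*sin(sqrt(3)*y/2) + C2*cos(sqrt(3)*y/2))*exp(y/2)


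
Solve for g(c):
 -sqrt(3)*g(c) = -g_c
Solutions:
 g(c) = C1*exp(sqrt(3)*c)


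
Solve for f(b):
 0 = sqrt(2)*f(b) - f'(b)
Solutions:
 f(b) = C1*exp(sqrt(2)*b)


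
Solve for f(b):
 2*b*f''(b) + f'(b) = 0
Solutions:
 f(b) = C1 + C2*sqrt(b)


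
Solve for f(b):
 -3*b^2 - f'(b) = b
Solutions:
 f(b) = C1 - b^3 - b^2/2


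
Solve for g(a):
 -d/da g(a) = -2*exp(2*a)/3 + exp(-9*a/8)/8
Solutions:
 g(a) = C1 + exp(2*a)/3 + exp(-9*a/8)/9


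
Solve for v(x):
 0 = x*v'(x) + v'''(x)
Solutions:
 v(x) = C1 + Integral(C2*airyai(-x) + C3*airybi(-x), x)


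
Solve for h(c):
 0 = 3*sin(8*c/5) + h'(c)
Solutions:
 h(c) = C1 + 15*cos(8*c/5)/8


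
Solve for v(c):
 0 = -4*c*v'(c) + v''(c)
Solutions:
 v(c) = C1 + C2*erfi(sqrt(2)*c)


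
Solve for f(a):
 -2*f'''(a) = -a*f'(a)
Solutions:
 f(a) = C1 + Integral(C2*airyai(2^(2/3)*a/2) + C3*airybi(2^(2/3)*a/2), a)


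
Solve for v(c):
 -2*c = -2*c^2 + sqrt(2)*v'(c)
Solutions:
 v(c) = C1 + sqrt(2)*c^3/3 - sqrt(2)*c^2/2


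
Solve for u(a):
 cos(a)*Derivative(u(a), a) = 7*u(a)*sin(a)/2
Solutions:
 u(a) = C1/cos(a)^(7/2)


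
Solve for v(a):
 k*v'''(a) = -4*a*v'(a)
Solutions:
 v(a) = C1 + Integral(C2*airyai(2^(2/3)*a*(-1/k)^(1/3)) + C3*airybi(2^(2/3)*a*(-1/k)^(1/3)), a)


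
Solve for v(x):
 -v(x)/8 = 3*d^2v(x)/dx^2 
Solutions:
 v(x) = C1*sin(sqrt(6)*x/12) + C2*cos(sqrt(6)*x/12)


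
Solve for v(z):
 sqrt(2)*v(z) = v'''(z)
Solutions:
 v(z) = C3*exp(2^(1/6)*z) + (C1*sin(2^(1/6)*sqrt(3)*z/2) + C2*cos(2^(1/6)*sqrt(3)*z/2))*exp(-2^(1/6)*z/2)


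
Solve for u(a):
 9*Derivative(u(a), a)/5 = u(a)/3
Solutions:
 u(a) = C1*exp(5*a/27)


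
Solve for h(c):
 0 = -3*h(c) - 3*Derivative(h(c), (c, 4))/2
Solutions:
 h(c) = (C1*sin(2^(3/4)*c/2) + C2*cos(2^(3/4)*c/2))*exp(-2^(3/4)*c/2) + (C3*sin(2^(3/4)*c/2) + C4*cos(2^(3/4)*c/2))*exp(2^(3/4)*c/2)


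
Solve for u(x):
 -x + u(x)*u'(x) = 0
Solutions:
 u(x) = -sqrt(C1 + x^2)
 u(x) = sqrt(C1 + x^2)


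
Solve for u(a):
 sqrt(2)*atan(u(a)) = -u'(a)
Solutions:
 Integral(1/atan(_y), (_y, u(a))) = C1 - sqrt(2)*a


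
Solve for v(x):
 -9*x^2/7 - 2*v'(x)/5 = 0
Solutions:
 v(x) = C1 - 15*x^3/14


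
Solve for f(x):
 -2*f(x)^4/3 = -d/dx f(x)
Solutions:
 f(x) = (-1/(C1 + 2*x))^(1/3)
 f(x) = (-1/(C1 + 2*x))^(1/3)*(-1 - sqrt(3)*I)/2
 f(x) = (-1/(C1 + 2*x))^(1/3)*(-1 + sqrt(3)*I)/2


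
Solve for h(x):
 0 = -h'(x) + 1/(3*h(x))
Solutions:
 h(x) = -sqrt(C1 + 6*x)/3
 h(x) = sqrt(C1 + 6*x)/3


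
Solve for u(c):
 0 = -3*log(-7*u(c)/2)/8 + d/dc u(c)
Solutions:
 -8*Integral(1/(log(-_y) - log(2) + log(7)), (_y, u(c)))/3 = C1 - c


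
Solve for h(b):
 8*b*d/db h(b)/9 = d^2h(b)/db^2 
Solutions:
 h(b) = C1 + C2*erfi(2*b/3)


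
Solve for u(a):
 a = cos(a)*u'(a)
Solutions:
 u(a) = C1 + Integral(a/cos(a), a)


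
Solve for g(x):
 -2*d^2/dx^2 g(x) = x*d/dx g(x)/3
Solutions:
 g(x) = C1 + C2*erf(sqrt(3)*x/6)


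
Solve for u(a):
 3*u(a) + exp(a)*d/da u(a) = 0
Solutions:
 u(a) = C1*exp(3*exp(-a))


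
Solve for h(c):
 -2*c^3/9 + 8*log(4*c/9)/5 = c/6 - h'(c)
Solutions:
 h(c) = C1 + c^4/18 + c^2/12 - 8*c*log(c)/5 - 16*c*log(2)/5 + 8*c/5 + 16*c*log(3)/5


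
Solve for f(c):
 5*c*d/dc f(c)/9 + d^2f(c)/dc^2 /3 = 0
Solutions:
 f(c) = C1 + C2*erf(sqrt(30)*c/6)


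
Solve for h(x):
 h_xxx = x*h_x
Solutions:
 h(x) = C1 + Integral(C2*airyai(x) + C3*airybi(x), x)


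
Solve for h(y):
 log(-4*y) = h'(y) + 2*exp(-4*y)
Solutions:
 h(y) = C1 + y*log(-y) + y*(-1 + 2*log(2)) + exp(-4*y)/2


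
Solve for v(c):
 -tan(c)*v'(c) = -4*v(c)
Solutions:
 v(c) = C1*sin(c)^4


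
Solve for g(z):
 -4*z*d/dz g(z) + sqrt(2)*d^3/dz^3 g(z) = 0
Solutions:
 g(z) = C1 + Integral(C2*airyai(sqrt(2)*z) + C3*airybi(sqrt(2)*z), z)


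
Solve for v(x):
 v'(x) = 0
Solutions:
 v(x) = C1


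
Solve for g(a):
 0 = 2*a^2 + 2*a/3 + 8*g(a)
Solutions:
 g(a) = a*(-3*a - 1)/12


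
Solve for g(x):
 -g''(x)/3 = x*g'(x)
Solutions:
 g(x) = C1 + C2*erf(sqrt(6)*x/2)


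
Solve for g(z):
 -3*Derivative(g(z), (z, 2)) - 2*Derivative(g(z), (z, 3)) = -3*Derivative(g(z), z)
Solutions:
 g(z) = C1 + C2*exp(z*(-3 + sqrt(33))/4) + C3*exp(-z*(3 + sqrt(33))/4)


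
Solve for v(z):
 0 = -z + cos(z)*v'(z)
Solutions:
 v(z) = C1 + Integral(z/cos(z), z)


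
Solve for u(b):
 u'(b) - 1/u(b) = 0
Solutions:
 u(b) = -sqrt(C1 + 2*b)
 u(b) = sqrt(C1 + 2*b)


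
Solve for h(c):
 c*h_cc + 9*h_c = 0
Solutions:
 h(c) = C1 + C2/c^8


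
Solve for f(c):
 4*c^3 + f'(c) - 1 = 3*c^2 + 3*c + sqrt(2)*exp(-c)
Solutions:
 f(c) = C1 - c^4 + c^3 + 3*c^2/2 + c - sqrt(2)*exp(-c)


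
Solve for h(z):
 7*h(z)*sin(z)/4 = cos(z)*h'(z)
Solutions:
 h(z) = C1/cos(z)^(7/4)


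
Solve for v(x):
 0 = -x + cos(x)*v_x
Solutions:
 v(x) = C1 + Integral(x/cos(x), x)


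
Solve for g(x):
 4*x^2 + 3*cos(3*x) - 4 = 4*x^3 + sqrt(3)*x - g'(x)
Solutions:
 g(x) = C1 + x^4 - 4*x^3/3 + sqrt(3)*x^2/2 + 4*x - sin(3*x)


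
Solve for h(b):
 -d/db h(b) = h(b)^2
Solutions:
 h(b) = 1/(C1 + b)


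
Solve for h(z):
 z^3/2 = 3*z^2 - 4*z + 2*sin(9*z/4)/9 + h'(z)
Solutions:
 h(z) = C1 + z^4/8 - z^3 + 2*z^2 + 8*cos(9*z/4)/81


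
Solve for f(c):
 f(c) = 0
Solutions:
 f(c) = 0


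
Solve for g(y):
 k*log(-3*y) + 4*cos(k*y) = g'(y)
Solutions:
 g(y) = C1 + k*y*(log(-y) - 1) + k*y*log(3) + 4*Piecewise((sin(k*y)/k, Ne(k, 0)), (y, True))


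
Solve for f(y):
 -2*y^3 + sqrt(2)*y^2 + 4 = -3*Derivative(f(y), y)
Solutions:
 f(y) = C1 + y^4/6 - sqrt(2)*y^3/9 - 4*y/3


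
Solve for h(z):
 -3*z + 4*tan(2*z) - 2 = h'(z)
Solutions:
 h(z) = C1 - 3*z^2/2 - 2*z - 2*log(cos(2*z))


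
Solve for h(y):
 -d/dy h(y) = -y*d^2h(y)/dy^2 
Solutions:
 h(y) = C1 + C2*y^2


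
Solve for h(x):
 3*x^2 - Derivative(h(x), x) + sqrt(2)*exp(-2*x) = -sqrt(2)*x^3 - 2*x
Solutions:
 h(x) = C1 + sqrt(2)*x^4/4 + x^3 + x^2 - sqrt(2)*exp(-2*x)/2


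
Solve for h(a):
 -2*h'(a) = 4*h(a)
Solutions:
 h(a) = C1*exp(-2*a)


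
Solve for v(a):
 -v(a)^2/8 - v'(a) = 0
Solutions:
 v(a) = 8/(C1 + a)


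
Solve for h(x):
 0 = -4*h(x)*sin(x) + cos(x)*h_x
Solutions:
 h(x) = C1/cos(x)^4


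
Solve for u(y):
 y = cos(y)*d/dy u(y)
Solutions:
 u(y) = C1 + Integral(y/cos(y), y)


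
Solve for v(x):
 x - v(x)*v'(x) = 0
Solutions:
 v(x) = -sqrt(C1 + x^2)
 v(x) = sqrt(C1 + x^2)


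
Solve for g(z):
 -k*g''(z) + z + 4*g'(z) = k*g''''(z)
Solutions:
 g(z) = C1 + C2*exp(z*(3^(1/3)*(sqrt(3)*sqrt(1 + 108/k^2) - 18/k)^(1/3)/6 - 3^(5/6)*I*(sqrt(3)*sqrt(1 + 108/k^2) - 18/k)^(1/3)/6 + 2/((-3^(1/3) + 3^(5/6)*I)*(sqrt(3)*sqrt(1 + 108/k^2) - 18/k)^(1/3)))) + C3*exp(z*(3^(1/3)*(sqrt(3)*sqrt(1 + 108/k^2) - 18/k)^(1/3)/6 + 3^(5/6)*I*(sqrt(3)*sqrt(1 + 108/k^2) - 18/k)^(1/3)/6 - 2/((3^(1/3) + 3^(5/6)*I)*(sqrt(3)*sqrt(1 + 108/k^2) - 18/k)^(1/3)))) + C4*exp(3^(1/3)*z*(-(sqrt(3)*sqrt(1 + 108/k^2) - 18/k)^(1/3) + 3^(1/3)/(sqrt(3)*sqrt(1 + 108/k^2) - 18/k)^(1/3))/3) - k*z/16 - z^2/8


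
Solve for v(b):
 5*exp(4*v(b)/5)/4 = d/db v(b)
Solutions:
 v(b) = 5*log(-(-1/(C1 + 5*b))^(1/4)) + 5*log(5)/4
 v(b) = 5*log(-1/(C1 + 5*b))/4 + 5*log(5)/4
 v(b) = 5*log(-I*(-1/(C1 + 5*b))^(1/4)) + 5*log(5)/4
 v(b) = 5*log(I*(-1/(C1 + 5*b))^(1/4)) + 5*log(5)/4


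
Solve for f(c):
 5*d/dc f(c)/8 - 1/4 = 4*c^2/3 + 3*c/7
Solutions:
 f(c) = C1 + 32*c^3/45 + 12*c^2/35 + 2*c/5


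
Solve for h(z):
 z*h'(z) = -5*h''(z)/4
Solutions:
 h(z) = C1 + C2*erf(sqrt(10)*z/5)


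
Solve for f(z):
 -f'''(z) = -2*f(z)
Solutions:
 f(z) = C3*exp(2^(1/3)*z) + (C1*sin(2^(1/3)*sqrt(3)*z/2) + C2*cos(2^(1/3)*sqrt(3)*z/2))*exp(-2^(1/3)*z/2)


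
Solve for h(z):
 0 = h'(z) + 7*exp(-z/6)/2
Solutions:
 h(z) = C1 + 21*exp(-z/6)


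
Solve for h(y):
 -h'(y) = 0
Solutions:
 h(y) = C1


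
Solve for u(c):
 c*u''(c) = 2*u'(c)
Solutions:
 u(c) = C1 + C2*c^3


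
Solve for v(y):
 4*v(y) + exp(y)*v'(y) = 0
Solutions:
 v(y) = C1*exp(4*exp(-y))


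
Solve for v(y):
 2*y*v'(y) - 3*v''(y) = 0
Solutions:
 v(y) = C1 + C2*erfi(sqrt(3)*y/3)


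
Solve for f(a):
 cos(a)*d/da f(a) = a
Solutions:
 f(a) = C1 + Integral(a/cos(a), a)


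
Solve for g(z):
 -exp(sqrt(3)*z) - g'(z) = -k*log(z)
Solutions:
 g(z) = C1 + k*z*log(z) - k*z - sqrt(3)*exp(sqrt(3)*z)/3


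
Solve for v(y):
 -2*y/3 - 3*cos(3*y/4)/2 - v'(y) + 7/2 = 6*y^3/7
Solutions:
 v(y) = C1 - 3*y^4/14 - y^2/3 + 7*y/2 - 2*sin(3*y/4)


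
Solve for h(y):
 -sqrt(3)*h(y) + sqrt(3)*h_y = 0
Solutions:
 h(y) = C1*exp(y)


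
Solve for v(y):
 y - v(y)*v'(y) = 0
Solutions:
 v(y) = -sqrt(C1 + y^2)
 v(y) = sqrt(C1 + y^2)


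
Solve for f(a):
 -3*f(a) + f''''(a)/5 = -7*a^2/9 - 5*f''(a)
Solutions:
 f(a) = C1*exp(-sqrt(2)*a*sqrt(-25 + sqrt(685))/2) + C2*exp(sqrt(2)*a*sqrt(-25 + sqrt(685))/2) + C3*sin(sqrt(2)*a*sqrt(25 + sqrt(685))/2) + C4*cos(sqrt(2)*a*sqrt(25 + sqrt(685))/2) + 7*a^2/27 + 70/81


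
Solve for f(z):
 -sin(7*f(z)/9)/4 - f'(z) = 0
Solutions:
 z/4 + 9*log(cos(7*f(z)/9) - 1)/14 - 9*log(cos(7*f(z)/9) + 1)/14 = C1


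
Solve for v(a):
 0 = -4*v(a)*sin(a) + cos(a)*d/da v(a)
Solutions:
 v(a) = C1/cos(a)^4


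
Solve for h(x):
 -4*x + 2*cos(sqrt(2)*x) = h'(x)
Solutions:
 h(x) = C1 - 2*x^2 + sqrt(2)*sin(sqrt(2)*x)


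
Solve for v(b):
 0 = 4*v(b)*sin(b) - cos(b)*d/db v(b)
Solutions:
 v(b) = C1/cos(b)^4


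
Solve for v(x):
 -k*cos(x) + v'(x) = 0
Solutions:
 v(x) = C1 + k*sin(x)


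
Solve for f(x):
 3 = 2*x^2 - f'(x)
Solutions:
 f(x) = C1 + 2*x^3/3 - 3*x


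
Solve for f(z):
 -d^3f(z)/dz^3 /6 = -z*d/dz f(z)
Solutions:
 f(z) = C1 + Integral(C2*airyai(6^(1/3)*z) + C3*airybi(6^(1/3)*z), z)


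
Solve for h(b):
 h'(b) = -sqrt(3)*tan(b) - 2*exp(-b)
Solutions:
 h(b) = C1 - sqrt(3)*log(tan(b)^2 + 1)/2 + 2*exp(-b)


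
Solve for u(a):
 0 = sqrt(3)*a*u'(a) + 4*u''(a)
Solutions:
 u(a) = C1 + C2*erf(sqrt(2)*3^(1/4)*a/4)


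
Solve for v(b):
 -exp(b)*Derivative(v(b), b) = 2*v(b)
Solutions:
 v(b) = C1*exp(2*exp(-b))


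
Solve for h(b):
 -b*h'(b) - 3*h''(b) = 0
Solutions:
 h(b) = C1 + C2*erf(sqrt(6)*b/6)


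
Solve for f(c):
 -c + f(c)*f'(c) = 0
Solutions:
 f(c) = -sqrt(C1 + c^2)
 f(c) = sqrt(C1 + c^2)


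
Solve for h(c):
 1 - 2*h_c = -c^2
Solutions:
 h(c) = C1 + c^3/6 + c/2


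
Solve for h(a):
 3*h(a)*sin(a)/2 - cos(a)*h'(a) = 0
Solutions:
 h(a) = C1/cos(a)^(3/2)


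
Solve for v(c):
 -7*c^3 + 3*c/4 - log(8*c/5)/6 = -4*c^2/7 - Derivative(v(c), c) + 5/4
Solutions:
 v(c) = C1 + 7*c^4/4 - 4*c^3/21 - 3*c^2/8 + c*log(c)/6 - c*log(5)/6 + c*log(2)/2 + 13*c/12


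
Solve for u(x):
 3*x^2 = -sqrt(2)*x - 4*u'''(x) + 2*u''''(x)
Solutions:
 u(x) = C1 + C2*x + C3*x^2 + C4*exp(2*x) - x^5/80 + x^4*(-3 - sqrt(2))/96 + x^3*(-3 - sqrt(2))/48


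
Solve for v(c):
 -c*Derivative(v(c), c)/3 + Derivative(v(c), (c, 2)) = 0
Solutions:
 v(c) = C1 + C2*erfi(sqrt(6)*c/6)


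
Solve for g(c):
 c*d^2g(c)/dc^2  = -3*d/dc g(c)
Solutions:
 g(c) = C1 + C2/c^2


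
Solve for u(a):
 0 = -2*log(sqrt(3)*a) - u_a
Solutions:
 u(a) = C1 - 2*a*log(a) - a*log(3) + 2*a


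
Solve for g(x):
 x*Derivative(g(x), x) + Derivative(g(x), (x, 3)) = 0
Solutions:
 g(x) = C1 + Integral(C2*airyai(-x) + C3*airybi(-x), x)


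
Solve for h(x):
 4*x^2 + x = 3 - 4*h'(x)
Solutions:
 h(x) = C1 - x^3/3 - x^2/8 + 3*x/4


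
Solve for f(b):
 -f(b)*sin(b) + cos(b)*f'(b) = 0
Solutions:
 f(b) = C1/cos(b)


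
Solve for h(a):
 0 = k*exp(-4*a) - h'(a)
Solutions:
 h(a) = C1 - k*exp(-4*a)/4


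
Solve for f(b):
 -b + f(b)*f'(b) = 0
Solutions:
 f(b) = -sqrt(C1 + b^2)
 f(b) = sqrt(C1 + b^2)


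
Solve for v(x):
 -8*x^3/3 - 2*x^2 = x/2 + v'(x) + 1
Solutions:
 v(x) = C1 - 2*x^4/3 - 2*x^3/3 - x^2/4 - x


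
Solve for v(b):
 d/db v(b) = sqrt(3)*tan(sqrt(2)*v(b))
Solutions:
 v(b) = sqrt(2)*(pi - asin(C1*exp(sqrt(6)*b)))/2
 v(b) = sqrt(2)*asin(C1*exp(sqrt(6)*b))/2


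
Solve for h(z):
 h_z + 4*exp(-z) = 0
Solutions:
 h(z) = C1 + 4*exp(-z)


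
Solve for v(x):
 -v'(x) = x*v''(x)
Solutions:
 v(x) = C1 + C2*log(x)


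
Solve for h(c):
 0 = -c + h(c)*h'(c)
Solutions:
 h(c) = -sqrt(C1 + c^2)
 h(c) = sqrt(C1 + c^2)


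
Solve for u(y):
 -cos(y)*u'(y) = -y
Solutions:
 u(y) = C1 + Integral(y/cos(y), y)


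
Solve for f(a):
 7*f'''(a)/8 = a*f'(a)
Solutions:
 f(a) = C1 + Integral(C2*airyai(2*7^(2/3)*a/7) + C3*airybi(2*7^(2/3)*a/7), a)


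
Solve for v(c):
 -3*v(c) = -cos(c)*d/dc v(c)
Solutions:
 v(c) = C1*(sin(c) + 1)^(3/2)/(sin(c) - 1)^(3/2)


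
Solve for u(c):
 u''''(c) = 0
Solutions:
 u(c) = C1 + C2*c + C3*c^2 + C4*c^3


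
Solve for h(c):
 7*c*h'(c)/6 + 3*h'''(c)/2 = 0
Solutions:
 h(c) = C1 + Integral(C2*airyai(-21^(1/3)*c/3) + C3*airybi(-21^(1/3)*c/3), c)


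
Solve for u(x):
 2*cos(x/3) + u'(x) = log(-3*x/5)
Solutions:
 u(x) = C1 + x*log(-x) - x*log(5) - x + x*log(3) - 6*sin(x/3)


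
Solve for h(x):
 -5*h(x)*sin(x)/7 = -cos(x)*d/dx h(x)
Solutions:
 h(x) = C1/cos(x)^(5/7)


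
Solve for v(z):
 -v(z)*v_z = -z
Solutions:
 v(z) = -sqrt(C1 + z^2)
 v(z) = sqrt(C1 + z^2)


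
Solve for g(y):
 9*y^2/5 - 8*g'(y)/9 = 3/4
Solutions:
 g(y) = C1 + 27*y^3/40 - 27*y/32


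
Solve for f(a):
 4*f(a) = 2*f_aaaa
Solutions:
 f(a) = C1*exp(-2^(1/4)*a) + C2*exp(2^(1/4)*a) + C3*sin(2^(1/4)*a) + C4*cos(2^(1/4)*a)


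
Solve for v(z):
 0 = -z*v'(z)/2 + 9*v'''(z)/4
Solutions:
 v(z) = C1 + Integral(C2*airyai(6^(1/3)*z/3) + C3*airybi(6^(1/3)*z/3), z)


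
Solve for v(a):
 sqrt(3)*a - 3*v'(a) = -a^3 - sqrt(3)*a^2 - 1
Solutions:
 v(a) = C1 + a^4/12 + sqrt(3)*a^3/9 + sqrt(3)*a^2/6 + a/3


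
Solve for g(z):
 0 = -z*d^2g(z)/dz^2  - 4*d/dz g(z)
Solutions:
 g(z) = C1 + C2/z^3


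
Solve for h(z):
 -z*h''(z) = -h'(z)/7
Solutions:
 h(z) = C1 + C2*z^(8/7)


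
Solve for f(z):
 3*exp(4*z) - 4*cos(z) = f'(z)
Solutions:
 f(z) = C1 + 3*exp(4*z)/4 - 4*sin(z)


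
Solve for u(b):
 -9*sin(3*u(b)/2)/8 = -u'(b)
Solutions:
 -9*b/8 + log(cos(3*u(b)/2) - 1)/3 - log(cos(3*u(b)/2) + 1)/3 = C1


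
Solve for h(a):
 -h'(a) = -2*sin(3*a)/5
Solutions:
 h(a) = C1 - 2*cos(3*a)/15


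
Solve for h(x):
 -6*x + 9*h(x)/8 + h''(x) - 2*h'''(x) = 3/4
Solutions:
 h(x) = C1*exp(x*(-2^(1/3)*(9*sqrt(753) + 247)^(1/3) - 2*2^(2/3)/(9*sqrt(753) + 247)^(1/3) + 4)/24)*sin(2^(1/3)*sqrt(3)*x*(-(9*sqrt(753) + 247)^(1/3) + 2*2^(1/3)/(9*sqrt(753) + 247)^(1/3))/24) + C2*exp(x*(-2^(1/3)*(9*sqrt(753) + 247)^(1/3) - 2*2^(2/3)/(9*sqrt(753) + 247)^(1/3) + 4)/24)*cos(2^(1/3)*sqrt(3)*x*(-(9*sqrt(753) + 247)^(1/3) + 2*2^(1/3)/(9*sqrt(753) + 247)^(1/3))/24) + C3*exp(x*(2*2^(2/3)/(9*sqrt(753) + 247)^(1/3) + 2 + 2^(1/3)*(9*sqrt(753) + 247)^(1/3))/12) + 16*x/3 + 2/3


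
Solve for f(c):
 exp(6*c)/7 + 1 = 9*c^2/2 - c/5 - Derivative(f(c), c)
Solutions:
 f(c) = C1 + 3*c^3/2 - c^2/10 - c - exp(6*c)/42


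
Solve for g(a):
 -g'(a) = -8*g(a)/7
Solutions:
 g(a) = C1*exp(8*a/7)


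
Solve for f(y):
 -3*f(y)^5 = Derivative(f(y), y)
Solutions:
 f(y) = -I*(1/(C1 + 12*y))^(1/4)
 f(y) = I*(1/(C1 + 12*y))^(1/4)
 f(y) = -(1/(C1 + 12*y))^(1/4)
 f(y) = (1/(C1 + 12*y))^(1/4)


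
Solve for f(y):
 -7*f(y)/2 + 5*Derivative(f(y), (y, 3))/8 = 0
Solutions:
 f(y) = C3*exp(28^(1/3)*5^(2/3)*y/5) + (C1*sin(28^(1/3)*sqrt(3)*5^(2/3)*y/10) + C2*cos(28^(1/3)*sqrt(3)*5^(2/3)*y/10))*exp(-28^(1/3)*5^(2/3)*y/10)


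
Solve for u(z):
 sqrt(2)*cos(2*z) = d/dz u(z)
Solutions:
 u(z) = C1 + sqrt(2)*sin(2*z)/2


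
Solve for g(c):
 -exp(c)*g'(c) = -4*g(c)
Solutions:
 g(c) = C1*exp(-4*exp(-c))


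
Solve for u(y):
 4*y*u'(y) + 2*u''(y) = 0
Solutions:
 u(y) = C1 + C2*erf(y)


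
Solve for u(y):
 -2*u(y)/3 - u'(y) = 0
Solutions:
 u(y) = C1*exp(-2*y/3)


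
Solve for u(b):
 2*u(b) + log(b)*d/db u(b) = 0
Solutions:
 u(b) = C1*exp(-2*li(b))


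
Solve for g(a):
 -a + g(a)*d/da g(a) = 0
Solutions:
 g(a) = -sqrt(C1 + a^2)
 g(a) = sqrt(C1 + a^2)


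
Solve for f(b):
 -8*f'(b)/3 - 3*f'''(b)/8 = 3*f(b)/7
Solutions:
 f(b) = C1*exp(-b*(-588^(1/3)*(243 + sqrt(2467497))^(1/3) + 224*126^(1/3)/(243 + sqrt(2467497))^(1/3))/126)*sin(14^(1/3)*3^(1/6)*b*(672/(243 + sqrt(2467497))^(1/3) + 14^(1/3)*3^(2/3)*(243 + sqrt(2467497))^(1/3))/126) + C2*exp(-b*(-588^(1/3)*(243 + sqrt(2467497))^(1/3) + 224*126^(1/3)/(243 + sqrt(2467497))^(1/3))/126)*cos(14^(1/3)*3^(1/6)*b*(672/(243 + sqrt(2467497))^(1/3) + 14^(1/3)*3^(2/3)*(243 + sqrt(2467497))^(1/3))/126) + C3*exp(b*(-588^(1/3)*(243 + sqrt(2467497))^(1/3) + 224*126^(1/3)/(243 + sqrt(2467497))^(1/3))/63)


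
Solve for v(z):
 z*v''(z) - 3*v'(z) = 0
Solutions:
 v(z) = C1 + C2*z^4


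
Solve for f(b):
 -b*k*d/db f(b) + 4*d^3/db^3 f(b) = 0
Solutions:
 f(b) = C1 + Integral(C2*airyai(2^(1/3)*b*k^(1/3)/2) + C3*airybi(2^(1/3)*b*k^(1/3)/2), b)


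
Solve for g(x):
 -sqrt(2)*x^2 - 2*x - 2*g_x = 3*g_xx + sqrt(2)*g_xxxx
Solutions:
 g(x) = C1 + C2*exp(x*(-2^(5/6)/(sqrt(2) + sqrt(sqrt(2) + 2))^(1/3) + 2^(2/3)*(sqrt(2) + sqrt(sqrt(2) + 2))^(1/3))/4)*sin(sqrt(3)*x*(2^(5/6)/(sqrt(2) + sqrt(sqrt(2) + 2))^(1/3) + 2^(2/3)*(sqrt(2) + sqrt(sqrt(2) + 2))^(1/3))/4) + C3*exp(x*(-2^(5/6)/(sqrt(2) + sqrt(sqrt(2) + 2))^(1/3) + 2^(2/3)*(sqrt(2) + sqrt(sqrt(2) + 2))^(1/3))/4)*cos(sqrt(3)*x*(2^(5/6)/(sqrt(2) + sqrt(sqrt(2) + 2))^(1/3) + 2^(2/3)*(sqrt(2) + sqrt(sqrt(2) + 2))^(1/3))/4) + C4*exp(-x*(-2^(5/6)/(sqrt(2) + sqrt(sqrt(2) + 2))^(1/3) + 2^(2/3)*(sqrt(2) + sqrt(sqrt(2) + 2))^(1/3))/2) - sqrt(2)*x^3/6 - x^2/2 + 3*sqrt(2)*x^2/4 - 9*sqrt(2)*x/4 + 3*x/2


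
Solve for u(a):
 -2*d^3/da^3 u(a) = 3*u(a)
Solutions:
 u(a) = C3*exp(-2^(2/3)*3^(1/3)*a/2) + (C1*sin(2^(2/3)*3^(5/6)*a/4) + C2*cos(2^(2/3)*3^(5/6)*a/4))*exp(2^(2/3)*3^(1/3)*a/4)


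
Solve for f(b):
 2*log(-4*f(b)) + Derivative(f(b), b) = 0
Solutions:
 Integral(1/(log(-_y) + 2*log(2)), (_y, f(b)))/2 = C1 - b


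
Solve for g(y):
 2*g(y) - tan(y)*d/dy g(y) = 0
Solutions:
 g(y) = C1*sin(y)^2


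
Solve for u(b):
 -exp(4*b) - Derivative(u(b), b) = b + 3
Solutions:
 u(b) = C1 - b^2/2 - 3*b - exp(4*b)/4


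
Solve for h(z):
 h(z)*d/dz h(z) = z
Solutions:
 h(z) = -sqrt(C1 + z^2)
 h(z) = sqrt(C1 + z^2)


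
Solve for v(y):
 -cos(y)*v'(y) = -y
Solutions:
 v(y) = C1 + Integral(y/cos(y), y)


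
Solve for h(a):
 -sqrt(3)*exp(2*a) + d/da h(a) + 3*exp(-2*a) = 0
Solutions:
 h(a) = C1 + sqrt(3)*exp(2*a)/2 + 3*exp(-2*a)/2


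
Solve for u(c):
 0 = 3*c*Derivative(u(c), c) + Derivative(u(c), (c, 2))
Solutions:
 u(c) = C1 + C2*erf(sqrt(6)*c/2)


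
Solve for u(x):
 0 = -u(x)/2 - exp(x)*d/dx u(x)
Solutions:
 u(x) = C1*exp(exp(-x)/2)


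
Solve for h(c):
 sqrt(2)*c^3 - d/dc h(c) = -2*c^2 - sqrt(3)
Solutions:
 h(c) = C1 + sqrt(2)*c^4/4 + 2*c^3/3 + sqrt(3)*c


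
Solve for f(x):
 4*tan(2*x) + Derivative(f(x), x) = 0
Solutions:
 f(x) = C1 + 2*log(cos(2*x))


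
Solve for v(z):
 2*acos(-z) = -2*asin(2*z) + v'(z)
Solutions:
 v(z) = C1 + 2*z*acos(-z) + 2*z*asin(2*z) + sqrt(1 - 4*z^2) + 2*sqrt(1 - z^2)


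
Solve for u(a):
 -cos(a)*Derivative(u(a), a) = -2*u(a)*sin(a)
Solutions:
 u(a) = C1/cos(a)^2


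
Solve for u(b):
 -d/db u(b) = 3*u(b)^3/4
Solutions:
 u(b) = -sqrt(2)*sqrt(-1/(C1 - 3*b))
 u(b) = sqrt(2)*sqrt(-1/(C1 - 3*b))


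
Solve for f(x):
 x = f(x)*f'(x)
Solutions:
 f(x) = -sqrt(C1 + x^2)
 f(x) = sqrt(C1 + x^2)


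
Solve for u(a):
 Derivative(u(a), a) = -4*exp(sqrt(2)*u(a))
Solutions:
 u(a) = sqrt(2)*(2*log(1/(C1 + 4*a)) - log(2))/4


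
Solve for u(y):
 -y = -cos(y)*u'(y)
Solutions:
 u(y) = C1 + Integral(y/cos(y), y)


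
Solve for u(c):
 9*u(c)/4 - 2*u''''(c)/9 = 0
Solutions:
 u(c) = C1*exp(-3*2^(1/4)*c/2) + C2*exp(3*2^(1/4)*c/2) + C3*sin(3*2^(1/4)*c/2) + C4*cos(3*2^(1/4)*c/2)


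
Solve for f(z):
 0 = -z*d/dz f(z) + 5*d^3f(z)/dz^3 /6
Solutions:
 f(z) = C1 + Integral(C2*airyai(5^(2/3)*6^(1/3)*z/5) + C3*airybi(5^(2/3)*6^(1/3)*z/5), z)


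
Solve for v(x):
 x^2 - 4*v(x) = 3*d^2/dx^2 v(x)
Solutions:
 v(x) = C1*sin(2*sqrt(3)*x/3) + C2*cos(2*sqrt(3)*x/3) + x^2/4 - 3/8


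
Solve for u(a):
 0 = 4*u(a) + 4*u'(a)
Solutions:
 u(a) = C1*exp(-a)


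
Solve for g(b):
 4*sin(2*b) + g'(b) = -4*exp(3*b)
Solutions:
 g(b) = C1 - 4*exp(3*b)/3 + 2*cos(2*b)


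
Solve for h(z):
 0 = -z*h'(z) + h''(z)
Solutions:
 h(z) = C1 + C2*erfi(sqrt(2)*z/2)


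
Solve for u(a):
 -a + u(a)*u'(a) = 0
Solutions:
 u(a) = -sqrt(C1 + a^2)
 u(a) = sqrt(C1 + a^2)


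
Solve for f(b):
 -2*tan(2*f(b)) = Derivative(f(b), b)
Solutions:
 f(b) = -asin(C1*exp(-4*b))/2 + pi/2
 f(b) = asin(C1*exp(-4*b))/2


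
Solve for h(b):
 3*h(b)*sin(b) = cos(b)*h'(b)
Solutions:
 h(b) = C1/cos(b)^3


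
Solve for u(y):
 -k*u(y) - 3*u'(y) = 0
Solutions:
 u(y) = C1*exp(-k*y/3)


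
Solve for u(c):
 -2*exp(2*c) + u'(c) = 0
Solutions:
 u(c) = C1 + exp(2*c)


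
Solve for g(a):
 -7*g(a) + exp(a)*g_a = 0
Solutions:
 g(a) = C1*exp(-7*exp(-a))


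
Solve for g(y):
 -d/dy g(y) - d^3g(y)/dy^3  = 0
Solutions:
 g(y) = C1 + C2*sin(y) + C3*cos(y)


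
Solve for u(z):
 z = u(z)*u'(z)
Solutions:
 u(z) = -sqrt(C1 + z^2)
 u(z) = sqrt(C1 + z^2)


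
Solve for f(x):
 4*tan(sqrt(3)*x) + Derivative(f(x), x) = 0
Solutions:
 f(x) = C1 + 4*sqrt(3)*log(cos(sqrt(3)*x))/3


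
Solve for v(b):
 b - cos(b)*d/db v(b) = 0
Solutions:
 v(b) = C1 + Integral(b/cos(b), b)


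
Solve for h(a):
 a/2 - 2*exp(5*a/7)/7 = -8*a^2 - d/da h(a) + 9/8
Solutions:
 h(a) = C1 - 8*a^3/3 - a^2/4 + 9*a/8 + 2*exp(5*a/7)/5


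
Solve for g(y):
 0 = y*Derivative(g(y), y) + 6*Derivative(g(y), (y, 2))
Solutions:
 g(y) = C1 + C2*erf(sqrt(3)*y/6)


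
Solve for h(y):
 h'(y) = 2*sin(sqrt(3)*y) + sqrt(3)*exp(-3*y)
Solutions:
 h(y) = C1 - 2*sqrt(3)*cos(sqrt(3)*y)/3 - sqrt(3)*exp(-3*y)/3


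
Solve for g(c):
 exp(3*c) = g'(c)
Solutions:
 g(c) = C1 + exp(3*c)/3


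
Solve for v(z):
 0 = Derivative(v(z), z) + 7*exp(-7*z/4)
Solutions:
 v(z) = C1 + 4*exp(-7*z/4)


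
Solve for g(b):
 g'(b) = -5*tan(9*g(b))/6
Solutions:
 g(b) = -asin(C1*exp(-15*b/2))/9 + pi/9
 g(b) = asin(C1*exp(-15*b/2))/9


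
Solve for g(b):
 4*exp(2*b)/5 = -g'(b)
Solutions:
 g(b) = C1 - 2*exp(2*b)/5


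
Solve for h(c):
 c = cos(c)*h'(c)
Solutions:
 h(c) = C1 + Integral(c/cos(c), c)


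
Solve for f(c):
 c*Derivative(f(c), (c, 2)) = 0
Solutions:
 f(c) = C1 + C2*c


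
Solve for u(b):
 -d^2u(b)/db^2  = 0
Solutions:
 u(b) = C1 + C2*b


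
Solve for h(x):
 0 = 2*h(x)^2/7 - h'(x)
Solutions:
 h(x) = -7/(C1 + 2*x)


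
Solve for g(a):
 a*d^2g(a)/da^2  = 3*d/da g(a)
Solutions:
 g(a) = C1 + C2*a^4


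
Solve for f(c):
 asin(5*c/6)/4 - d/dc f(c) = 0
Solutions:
 f(c) = C1 + c*asin(5*c/6)/4 + sqrt(36 - 25*c^2)/20


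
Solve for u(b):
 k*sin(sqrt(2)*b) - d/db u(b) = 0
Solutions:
 u(b) = C1 - sqrt(2)*k*cos(sqrt(2)*b)/2


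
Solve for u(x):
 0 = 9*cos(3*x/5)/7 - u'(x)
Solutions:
 u(x) = C1 + 15*sin(3*x/5)/7


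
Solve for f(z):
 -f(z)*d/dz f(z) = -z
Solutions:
 f(z) = -sqrt(C1 + z^2)
 f(z) = sqrt(C1 + z^2)


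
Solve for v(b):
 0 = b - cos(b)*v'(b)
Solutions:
 v(b) = C1 + Integral(b/cos(b), b)


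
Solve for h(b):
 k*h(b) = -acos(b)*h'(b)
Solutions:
 h(b) = C1*exp(-k*Integral(1/acos(b), b))


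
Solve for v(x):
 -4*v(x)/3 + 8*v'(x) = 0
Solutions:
 v(x) = C1*exp(x/6)


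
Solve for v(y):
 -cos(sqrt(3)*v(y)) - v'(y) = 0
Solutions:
 v(y) = sqrt(3)*(pi - asin((exp(2*sqrt(3)*C1) + exp(2*sqrt(3)*y))/(exp(2*sqrt(3)*C1) - exp(2*sqrt(3)*y))))/3
 v(y) = sqrt(3)*asin((exp(2*sqrt(3)*C1) + exp(2*sqrt(3)*y))/(exp(2*sqrt(3)*C1) - exp(2*sqrt(3)*y)))/3


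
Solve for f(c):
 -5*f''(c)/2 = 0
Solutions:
 f(c) = C1 + C2*c


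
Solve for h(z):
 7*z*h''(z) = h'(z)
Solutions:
 h(z) = C1 + C2*z^(8/7)


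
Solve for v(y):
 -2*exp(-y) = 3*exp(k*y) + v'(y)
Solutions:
 v(y) = C1 + 2*exp(-y) - 3*exp(k*y)/k


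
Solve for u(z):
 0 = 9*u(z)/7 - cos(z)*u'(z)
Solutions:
 u(z) = C1*(sin(z) + 1)^(9/14)/(sin(z) - 1)^(9/14)


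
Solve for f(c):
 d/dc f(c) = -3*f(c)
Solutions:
 f(c) = C1*exp(-3*c)


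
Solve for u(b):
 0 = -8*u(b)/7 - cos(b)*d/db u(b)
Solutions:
 u(b) = C1*(sin(b) - 1)^(4/7)/(sin(b) + 1)^(4/7)


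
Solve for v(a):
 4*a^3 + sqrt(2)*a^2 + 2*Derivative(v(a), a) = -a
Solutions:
 v(a) = C1 - a^4/2 - sqrt(2)*a^3/6 - a^2/4


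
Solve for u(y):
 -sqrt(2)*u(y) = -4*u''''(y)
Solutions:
 u(y) = C1*exp(-2^(5/8)*y/2) + C2*exp(2^(5/8)*y/2) + C3*sin(2^(5/8)*y/2) + C4*cos(2^(5/8)*y/2)


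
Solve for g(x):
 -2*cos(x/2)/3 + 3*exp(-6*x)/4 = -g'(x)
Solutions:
 g(x) = C1 + 4*sin(x/2)/3 + exp(-6*x)/8


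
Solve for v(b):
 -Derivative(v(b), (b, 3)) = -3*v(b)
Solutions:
 v(b) = C3*exp(3^(1/3)*b) + (C1*sin(3^(5/6)*b/2) + C2*cos(3^(5/6)*b/2))*exp(-3^(1/3)*b/2)


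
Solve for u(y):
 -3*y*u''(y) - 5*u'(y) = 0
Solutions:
 u(y) = C1 + C2/y^(2/3)


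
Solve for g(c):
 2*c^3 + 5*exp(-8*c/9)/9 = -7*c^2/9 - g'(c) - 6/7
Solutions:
 g(c) = C1 - c^4/2 - 7*c^3/27 - 6*c/7 + 5*exp(-8*c/9)/8


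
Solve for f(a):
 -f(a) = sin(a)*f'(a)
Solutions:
 f(a) = C1*sqrt(cos(a) + 1)/sqrt(cos(a) - 1)


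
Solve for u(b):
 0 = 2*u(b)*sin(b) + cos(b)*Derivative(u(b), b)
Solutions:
 u(b) = C1*cos(b)^2


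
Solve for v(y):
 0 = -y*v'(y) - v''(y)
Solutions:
 v(y) = C1 + C2*erf(sqrt(2)*y/2)


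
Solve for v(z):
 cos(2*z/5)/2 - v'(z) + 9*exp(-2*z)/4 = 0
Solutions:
 v(z) = C1 + 5*sin(2*z/5)/4 - 9*exp(-2*z)/8


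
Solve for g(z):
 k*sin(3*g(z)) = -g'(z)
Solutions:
 g(z) = -acos((-C1 - exp(6*k*z))/(C1 - exp(6*k*z)))/3 + 2*pi/3
 g(z) = acos((-C1 - exp(6*k*z))/(C1 - exp(6*k*z)))/3


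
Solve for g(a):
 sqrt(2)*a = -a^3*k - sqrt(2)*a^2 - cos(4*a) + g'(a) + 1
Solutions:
 g(a) = C1 + a^4*k/4 + sqrt(2)*a^3/3 + sqrt(2)*a^2/2 - a + sin(4*a)/4


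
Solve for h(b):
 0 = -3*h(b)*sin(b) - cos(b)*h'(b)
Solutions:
 h(b) = C1*cos(b)^3


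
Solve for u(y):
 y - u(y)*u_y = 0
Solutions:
 u(y) = -sqrt(C1 + y^2)
 u(y) = sqrt(C1 + y^2)


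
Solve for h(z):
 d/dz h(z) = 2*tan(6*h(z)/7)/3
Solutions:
 h(z) = -7*asin(C1*exp(4*z/7))/6 + 7*pi/6
 h(z) = 7*asin(C1*exp(4*z/7))/6


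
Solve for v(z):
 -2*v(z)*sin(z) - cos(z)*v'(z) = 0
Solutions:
 v(z) = C1*cos(z)^2


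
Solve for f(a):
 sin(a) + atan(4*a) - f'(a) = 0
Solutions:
 f(a) = C1 + a*atan(4*a) - log(16*a^2 + 1)/8 - cos(a)


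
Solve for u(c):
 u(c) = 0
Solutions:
 u(c) = 0


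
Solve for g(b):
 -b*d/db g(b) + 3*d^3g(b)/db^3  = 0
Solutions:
 g(b) = C1 + Integral(C2*airyai(3^(2/3)*b/3) + C3*airybi(3^(2/3)*b/3), b)


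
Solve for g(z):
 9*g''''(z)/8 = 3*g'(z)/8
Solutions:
 g(z) = C1 + C4*exp(3^(2/3)*z/3) + (C2*sin(3^(1/6)*z/2) + C3*cos(3^(1/6)*z/2))*exp(-3^(2/3)*z/6)


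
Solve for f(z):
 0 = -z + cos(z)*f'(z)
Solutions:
 f(z) = C1 + Integral(z/cos(z), z)


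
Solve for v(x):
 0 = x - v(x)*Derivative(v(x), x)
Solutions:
 v(x) = -sqrt(C1 + x^2)
 v(x) = sqrt(C1 + x^2)


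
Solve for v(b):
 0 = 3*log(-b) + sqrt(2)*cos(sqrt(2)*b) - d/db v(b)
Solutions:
 v(b) = C1 + 3*b*log(-b) - 3*b + sin(sqrt(2)*b)


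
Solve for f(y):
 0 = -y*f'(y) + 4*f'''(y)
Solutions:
 f(y) = C1 + Integral(C2*airyai(2^(1/3)*y/2) + C3*airybi(2^(1/3)*y/2), y)


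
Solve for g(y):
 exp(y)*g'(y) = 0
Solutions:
 g(y) = C1


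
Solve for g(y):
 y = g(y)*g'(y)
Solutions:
 g(y) = -sqrt(C1 + y^2)
 g(y) = sqrt(C1 + y^2)


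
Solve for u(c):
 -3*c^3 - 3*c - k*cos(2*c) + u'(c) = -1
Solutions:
 u(c) = C1 + 3*c^4/4 + 3*c^2/2 - c + k*sin(2*c)/2


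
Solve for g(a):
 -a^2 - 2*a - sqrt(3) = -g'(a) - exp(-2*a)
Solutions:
 g(a) = C1 + a^3/3 + a^2 + sqrt(3)*a + exp(-2*a)/2


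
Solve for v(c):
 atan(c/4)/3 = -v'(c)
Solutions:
 v(c) = C1 - c*atan(c/4)/3 + 2*log(c^2 + 16)/3


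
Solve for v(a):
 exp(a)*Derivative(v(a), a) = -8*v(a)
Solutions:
 v(a) = C1*exp(8*exp(-a))


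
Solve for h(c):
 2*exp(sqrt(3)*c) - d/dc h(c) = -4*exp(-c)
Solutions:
 h(c) = C1 + 2*sqrt(3)*exp(sqrt(3)*c)/3 - 4*exp(-c)


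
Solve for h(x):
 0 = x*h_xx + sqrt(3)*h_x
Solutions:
 h(x) = C1 + C2*x^(1 - sqrt(3))


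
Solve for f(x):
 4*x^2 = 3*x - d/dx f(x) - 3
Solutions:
 f(x) = C1 - 4*x^3/3 + 3*x^2/2 - 3*x


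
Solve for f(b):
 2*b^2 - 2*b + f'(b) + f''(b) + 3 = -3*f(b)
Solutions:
 f(b) = -2*b^2/3 + 10*b/9 + (C1*sin(sqrt(11)*b/2) + C2*cos(sqrt(11)*b/2))*exp(-b/2) - 25/27


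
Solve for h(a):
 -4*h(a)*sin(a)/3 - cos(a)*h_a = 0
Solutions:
 h(a) = C1*cos(a)^(4/3)


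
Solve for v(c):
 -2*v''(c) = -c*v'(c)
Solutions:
 v(c) = C1 + C2*erfi(c/2)


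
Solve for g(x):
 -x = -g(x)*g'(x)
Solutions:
 g(x) = -sqrt(C1 + x^2)
 g(x) = sqrt(C1 + x^2)


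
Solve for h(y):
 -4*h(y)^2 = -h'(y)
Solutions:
 h(y) = -1/(C1 + 4*y)


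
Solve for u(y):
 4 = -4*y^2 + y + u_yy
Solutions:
 u(y) = C1 + C2*y + y^4/3 - y^3/6 + 2*y^2


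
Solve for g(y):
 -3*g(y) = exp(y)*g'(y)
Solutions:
 g(y) = C1*exp(3*exp(-y))


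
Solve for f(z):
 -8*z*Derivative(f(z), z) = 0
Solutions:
 f(z) = C1


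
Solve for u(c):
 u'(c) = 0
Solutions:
 u(c) = C1


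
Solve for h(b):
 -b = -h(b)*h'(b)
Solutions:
 h(b) = -sqrt(C1 + b^2)
 h(b) = sqrt(C1 + b^2)


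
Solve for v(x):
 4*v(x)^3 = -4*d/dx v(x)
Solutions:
 v(x) = -sqrt(2)*sqrt(-1/(C1 - x))/2
 v(x) = sqrt(2)*sqrt(-1/(C1 - x))/2


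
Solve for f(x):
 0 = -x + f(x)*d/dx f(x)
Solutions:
 f(x) = -sqrt(C1 + x^2)
 f(x) = sqrt(C1 + x^2)


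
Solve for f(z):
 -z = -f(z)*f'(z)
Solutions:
 f(z) = -sqrt(C1 + z^2)
 f(z) = sqrt(C1 + z^2)


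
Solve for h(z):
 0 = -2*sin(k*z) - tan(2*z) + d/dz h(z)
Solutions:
 h(z) = C1 + 2*Piecewise((-cos(k*z)/k, Ne(k, 0)), (0, True)) - log(cos(2*z))/2


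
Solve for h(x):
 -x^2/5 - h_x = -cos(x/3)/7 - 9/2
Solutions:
 h(x) = C1 - x^3/15 + 9*x/2 + 3*sin(x/3)/7


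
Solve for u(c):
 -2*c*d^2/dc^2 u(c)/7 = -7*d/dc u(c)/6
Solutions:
 u(c) = C1 + C2*c^(61/12)


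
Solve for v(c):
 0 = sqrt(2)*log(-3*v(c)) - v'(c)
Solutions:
 -sqrt(2)*Integral(1/(log(-_y) + log(3)), (_y, v(c)))/2 = C1 - c


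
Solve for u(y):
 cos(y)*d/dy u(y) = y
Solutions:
 u(y) = C1 + Integral(y/cos(y), y)


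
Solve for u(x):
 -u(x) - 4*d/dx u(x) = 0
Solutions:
 u(x) = C1*exp(-x/4)


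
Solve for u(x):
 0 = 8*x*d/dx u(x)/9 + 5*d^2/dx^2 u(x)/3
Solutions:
 u(x) = C1 + C2*erf(2*sqrt(15)*x/15)


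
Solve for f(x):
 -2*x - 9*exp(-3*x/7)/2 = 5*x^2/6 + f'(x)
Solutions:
 f(x) = C1 - 5*x^3/18 - x^2 + 21*exp(-3*x/7)/2


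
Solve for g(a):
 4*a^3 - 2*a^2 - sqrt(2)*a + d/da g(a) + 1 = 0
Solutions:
 g(a) = C1 - a^4 + 2*a^3/3 + sqrt(2)*a^2/2 - a


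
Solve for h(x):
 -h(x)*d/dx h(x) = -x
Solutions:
 h(x) = -sqrt(C1 + x^2)
 h(x) = sqrt(C1 + x^2)


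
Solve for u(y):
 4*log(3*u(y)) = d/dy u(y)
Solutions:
 -Integral(1/(log(_y) + log(3)), (_y, u(y)))/4 = C1 - y


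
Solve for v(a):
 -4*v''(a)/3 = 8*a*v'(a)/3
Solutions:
 v(a) = C1 + C2*erf(a)


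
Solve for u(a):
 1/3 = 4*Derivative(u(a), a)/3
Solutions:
 u(a) = C1 + a/4


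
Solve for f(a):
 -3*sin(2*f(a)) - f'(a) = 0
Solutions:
 f(a) = pi - acos((-C1 - exp(12*a))/(C1 - exp(12*a)))/2
 f(a) = acos((-C1 - exp(12*a))/(C1 - exp(12*a)))/2


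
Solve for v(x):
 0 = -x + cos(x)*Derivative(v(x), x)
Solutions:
 v(x) = C1 + Integral(x/cos(x), x)


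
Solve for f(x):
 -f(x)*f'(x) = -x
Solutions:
 f(x) = -sqrt(C1 + x^2)
 f(x) = sqrt(C1 + x^2)


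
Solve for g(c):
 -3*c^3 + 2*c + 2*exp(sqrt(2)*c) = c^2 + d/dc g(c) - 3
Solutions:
 g(c) = C1 - 3*c^4/4 - c^3/3 + c^2 + 3*c + sqrt(2)*exp(sqrt(2)*c)


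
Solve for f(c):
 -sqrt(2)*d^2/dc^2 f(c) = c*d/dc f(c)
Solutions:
 f(c) = C1 + C2*erf(2^(1/4)*c/2)


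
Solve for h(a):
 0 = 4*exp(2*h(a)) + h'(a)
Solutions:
 h(a) = log(-sqrt(-1/(C1 - 4*a))) - log(2)/2
 h(a) = log(-1/(C1 - 4*a))/2 - log(2)/2


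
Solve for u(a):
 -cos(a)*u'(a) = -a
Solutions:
 u(a) = C1 + Integral(a/cos(a), a)


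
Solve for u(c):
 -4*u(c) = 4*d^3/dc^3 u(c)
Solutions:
 u(c) = C3*exp(-c) + (C1*sin(sqrt(3)*c/2) + C2*cos(sqrt(3)*c/2))*exp(c/2)


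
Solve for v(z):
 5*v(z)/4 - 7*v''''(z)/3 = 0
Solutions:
 v(z) = C1*exp(-15^(1/4)*sqrt(2)*7^(3/4)*z/14) + C2*exp(15^(1/4)*sqrt(2)*7^(3/4)*z/14) + C3*sin(15^(1/4)*sqrt(2)*7^(3/4)*z/14) + C4*cos(15^(1/4)*sqrt(2)*7^(3/4)*z/14)


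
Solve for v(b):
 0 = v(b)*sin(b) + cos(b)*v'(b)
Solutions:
 v(b) = C1*cos(b)


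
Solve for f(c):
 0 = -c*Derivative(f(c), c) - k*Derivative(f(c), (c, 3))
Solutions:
 f(c) = C1 + Integral(C2*airyai(c*(-1/k)^(1/3)) + C3*airybi(c*(-1/k)^(1/3)), c)


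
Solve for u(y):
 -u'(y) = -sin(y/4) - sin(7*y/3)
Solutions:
 u(y) = C1 - 4*cos(y/4) - 3*cos(7*y/3)/7


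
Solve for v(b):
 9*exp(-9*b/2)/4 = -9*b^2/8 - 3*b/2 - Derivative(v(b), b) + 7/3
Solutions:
 v(b) = C1 - 3*b^3/8 - 3*b^2/4 + 7*b/3 + exp(-9*b/2)/2


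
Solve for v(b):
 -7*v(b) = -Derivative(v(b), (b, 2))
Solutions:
 v(b) = C1*exp(-sqrt(7)*b) + C2*exp(sqrt(7)*b)


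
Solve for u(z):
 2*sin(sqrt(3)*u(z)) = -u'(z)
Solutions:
 u(z) = sqrt(3)*(-acos((-exp(2*sqrt(3)*C1) - exp(4*sqrt(3)*z))/(exp(2*sqrt(3)*C1) - exp(4*sqrt(3)*z))) + 2*pi)/3
 u(z) = sqrt(3)*acos((-exp(2*sqrt(3)*C1) - exp(4*sqrt(3)*z))/(exp(2*sqrt(3)*C1) - exp(4*sqrt(3)*z)))/3


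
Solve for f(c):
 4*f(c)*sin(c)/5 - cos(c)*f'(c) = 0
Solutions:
 f(c) = C1/cos(c)^(4/5)


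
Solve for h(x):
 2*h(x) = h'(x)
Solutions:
 h(x) = C1*exp(2*x)


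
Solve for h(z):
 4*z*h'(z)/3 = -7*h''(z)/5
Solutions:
 h(z) = C1 + C2*erf(sqrt(210)*z/21)


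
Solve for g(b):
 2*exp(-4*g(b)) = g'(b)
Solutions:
 g(b) = log(-I*(C1 + 8*b)^(1/4))
 g(b) = log(I*(C1 + 8*b)^(1/4))
 g(b) = log(-(C1 + 8*b)^(1/4))
 g(b) = log(C1 + 8*b)/4


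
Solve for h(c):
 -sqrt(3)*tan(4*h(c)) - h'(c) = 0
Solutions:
 h(c) = -asin(C1*exp(-4*sqrt(3)*c))/4 + pi/4
 h(c) = asin(C1*exp(-4*sqrt(3)*c))/4


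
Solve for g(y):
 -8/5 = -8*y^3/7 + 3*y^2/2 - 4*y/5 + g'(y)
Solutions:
 g(y) = C1 + 2*y^4/7 - y^3/2 + 2*y^2/5 - 8*y/5


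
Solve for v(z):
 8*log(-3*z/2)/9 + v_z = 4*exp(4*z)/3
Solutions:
 v(z) = C1 - 8*z*log(-z)/9 + 8*z*(-log(3) + log(2) + 1)/9 + exp(4*z)/3


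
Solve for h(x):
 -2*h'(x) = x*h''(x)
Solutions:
 h(x) = C1 + C2/x


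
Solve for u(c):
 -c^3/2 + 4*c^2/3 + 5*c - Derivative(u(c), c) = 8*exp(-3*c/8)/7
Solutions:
 u(c) = C1 - c^4/8 + 4*c^3/9 + 5*c^2/2 + 64*exp(-3*c/8)/21


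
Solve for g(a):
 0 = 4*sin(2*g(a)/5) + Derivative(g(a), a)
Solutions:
 4*a + 5*log(cos(2*g(a)/5) - 1)/4 - 5*log(cos(2*g(a)/5) + 1)/4 = C1


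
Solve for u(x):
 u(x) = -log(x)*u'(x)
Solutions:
 u(x) = C1*exp(-li(x))


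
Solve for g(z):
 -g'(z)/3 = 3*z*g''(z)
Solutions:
 g(z) = C1 + C2*z^(8/9)


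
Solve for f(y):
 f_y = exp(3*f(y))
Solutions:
 f(y) = log(-1/(C1 + 3*y))/3
 f(y) = log((-1/(C1 + y))^(1/3)*(-3^(2/3) - 3*3^(1/6)*I)/6)
 f(y) = log((-1/(C1 + y))^(1/3)*(-3^(2/3) + 3*3^(1/6)*I)/6)


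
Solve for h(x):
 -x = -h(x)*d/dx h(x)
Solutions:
 h(x) = -sqrt(C1 + x^2)
 h(x) = sqrt(C1 + x^2)


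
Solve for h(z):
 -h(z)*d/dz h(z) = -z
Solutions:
 h(z) = -sqrt(C1 + z^2)
 h(z) = sqrt(C1 + z^2)


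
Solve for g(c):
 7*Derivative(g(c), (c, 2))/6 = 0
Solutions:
 g(c) = C1 + C2*c


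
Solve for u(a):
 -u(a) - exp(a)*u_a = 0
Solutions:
 u(a) = C1*exp(exp(-a))


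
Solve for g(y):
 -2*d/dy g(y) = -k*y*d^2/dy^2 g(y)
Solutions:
 g(y) = C1 + y^(((re(k) + 2)*re(k) + im(k)^2)/(re(k)^2 + im(k)^2))*(C2*sin(2*log(y)*Abs(im(k))/(re(k)^2 + im(k)^2)) + C3*cos(2*log(y)*im(k)/(re(k)^2 + im(k)^2)))


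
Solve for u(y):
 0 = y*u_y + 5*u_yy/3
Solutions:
 u(y) = C1 + C2*erf(sqrt(30)*y/10)


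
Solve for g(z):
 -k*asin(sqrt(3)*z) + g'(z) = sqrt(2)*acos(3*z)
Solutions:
 g(z) = C1 + k*(z*asin(sqrt(3)*z) + sqrt(3)*sqrt(1 - 3*z^2)/3) + sqrt(2)*(z*acos(3*z) - sqrt(1 - 9*z^2)/3)


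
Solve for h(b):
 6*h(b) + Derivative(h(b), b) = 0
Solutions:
 h(b) = C1*exp(-6*b)


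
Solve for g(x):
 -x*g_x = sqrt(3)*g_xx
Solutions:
 g(x) = C1 + C2*erf(sqrt(2)*3^(3/4)*x/6)


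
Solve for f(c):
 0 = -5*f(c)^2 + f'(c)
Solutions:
 f(c) = -1/(C1 + 5*c)


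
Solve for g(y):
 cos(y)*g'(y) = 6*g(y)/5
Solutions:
 g(y) = C1*(sin(y) + 1)^(3/5)/(sin(y) - 1)^(3/5)


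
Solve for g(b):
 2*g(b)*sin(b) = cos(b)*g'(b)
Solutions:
 g(b) = C1/cos(b)^2


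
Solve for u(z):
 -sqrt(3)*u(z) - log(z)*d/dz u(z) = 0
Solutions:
 u(z) = C1*exp(-sqrt(3)*li(z))


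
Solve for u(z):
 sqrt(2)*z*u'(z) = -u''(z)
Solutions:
 u(z) = C1 + C2*erf(2^(3/4)*z/2)


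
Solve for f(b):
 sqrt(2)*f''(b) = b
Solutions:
 f(b) = C1 + C2*b + sqrt(2)*b^3/12


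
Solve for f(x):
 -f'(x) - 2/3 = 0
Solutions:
 f(x) = C1 - 2*x/3


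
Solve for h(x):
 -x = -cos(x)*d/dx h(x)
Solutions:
 h(x) = C1 + Integral(x/cos(x), x)


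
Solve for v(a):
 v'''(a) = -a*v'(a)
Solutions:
 v(a) = C1 + Integral(C2*airyai(-a) + C3*airybi(-a), a)


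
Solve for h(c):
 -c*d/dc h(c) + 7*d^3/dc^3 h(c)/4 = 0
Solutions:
 h(c) = C1 + Integral(C2*airyai(14^(2/3)*c/7) + C3*airybi(14^(2/3)*c/7), c)


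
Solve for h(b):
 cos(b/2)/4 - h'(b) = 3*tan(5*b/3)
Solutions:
 h(b) = C1 + 9*log(cos(5*b/3))/5 + sin(b/2)/2


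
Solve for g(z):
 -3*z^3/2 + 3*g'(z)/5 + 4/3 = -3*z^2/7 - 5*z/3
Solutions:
 g(z) = C1 + 5*z^4/8 - 5*z^3/21 - 25*z^2/18 - 20*z/9


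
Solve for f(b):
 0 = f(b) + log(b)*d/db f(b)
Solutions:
 f(b) = C1*exp(-li(b))


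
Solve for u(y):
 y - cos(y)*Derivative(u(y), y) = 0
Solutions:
 u(y) = C1 + Integral(y/cos(y), y)


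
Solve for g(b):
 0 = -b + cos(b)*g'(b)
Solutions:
 g(b) = C1 + Integral(b/cos(b), b)


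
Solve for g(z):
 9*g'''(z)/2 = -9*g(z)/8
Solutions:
 g(z) = C3*exp(-2^(1/3)*z/2) + (C1*sin(2^(1/3)*sqrt(3)*z/4) + C2*cos(2^(1/3)*sqrt(3)*z/4))*exp(2^(1/3)*z/4)


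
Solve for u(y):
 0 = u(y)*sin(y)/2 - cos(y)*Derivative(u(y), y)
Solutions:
 u(y) = C1/sqrt(cos(y))


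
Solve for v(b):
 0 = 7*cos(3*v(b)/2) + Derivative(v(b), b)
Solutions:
 v(b) = -2*asin((C1 + exp(21*b))/(C1 - exp(21*b)))/3 + 2*pi/3
 v(b) = 2*asin((C1 + exp(21*b))/(C1 - exp(21*b)))/3


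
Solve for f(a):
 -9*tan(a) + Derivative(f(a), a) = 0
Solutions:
 f(a) = C1 - 9*log(cos(a))


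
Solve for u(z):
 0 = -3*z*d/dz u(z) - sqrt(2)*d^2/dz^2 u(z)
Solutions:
 u(z) = C1 + C2*erf(2^(1/4)*sqrt(3)*z/2)


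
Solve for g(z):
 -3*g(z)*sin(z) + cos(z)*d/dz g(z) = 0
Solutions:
 g(z) = C1/cos(z)^3
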